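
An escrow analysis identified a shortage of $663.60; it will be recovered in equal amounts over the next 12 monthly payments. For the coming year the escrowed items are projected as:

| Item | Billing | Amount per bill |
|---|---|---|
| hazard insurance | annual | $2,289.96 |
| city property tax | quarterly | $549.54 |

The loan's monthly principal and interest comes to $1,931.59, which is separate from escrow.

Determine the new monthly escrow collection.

Hazard insurance: $2,289.96/yr
City property tax: $549.54 × 4 = $2,198.16/yr
Combined annual = $2,289.96 + $2,198.16 = $4,488.12
Per month = $4,488.12 / 12 = $374.01
Monthly shortage recovery: $663.60 ÷ 12 = $55.30
New monthly escrow = $374.01 + $55.30 = $429.31

$429.31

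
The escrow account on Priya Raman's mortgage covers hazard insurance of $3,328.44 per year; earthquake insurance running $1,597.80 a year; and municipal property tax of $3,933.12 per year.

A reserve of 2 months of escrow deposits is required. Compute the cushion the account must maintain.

$1,476.56

Hazard insurance — $3,328.44
Earthquake insurance — $1,597.80
Municipal property tax — $3,933.12
Total annual escrow = $3,328.44 + $1,597.80 + $3,933.12 = $8,859.36
Per month = $8,859.36 ÷ 12 = $738.28
Required cushion = 2 × $738.28 = $1,476.56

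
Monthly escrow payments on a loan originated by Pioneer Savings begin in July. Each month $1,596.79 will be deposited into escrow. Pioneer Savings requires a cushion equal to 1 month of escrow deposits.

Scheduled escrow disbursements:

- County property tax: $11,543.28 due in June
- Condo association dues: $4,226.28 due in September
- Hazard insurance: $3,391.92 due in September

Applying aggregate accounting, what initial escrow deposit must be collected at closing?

$4,424.62

Cushion = 1 × $1,596.79 = $1,596.79
Trial balance (start $0, +$1,596.79 each month, − disbursements):
  Jul: +$1,596.79 → $1,596.79
  Aug: +$1,596.79 → $3,193.58
  Sep: +$1,596.79 − $7,618.20 → -$2,827.83
  Oct: +$1,596.79 → -$1,231.04
  Nov: +$1,596.79 → $365.75
  Dec: +$1,596.79 → $1,962.54
  Jan: +$1,596.79 → $3,559.33
  Feb: +$1,596.79 → $5,156.12
  Mar: +$1,596.79 → $6,752.91
  Apr: +$1,596.79 → $8,349.70
  May: +$1,596.79 → $9,946.49
  Jun: +$1,596.79 − $11,543.28 → $0.00
Lowest trial balance = -$2,827.83 (Sep)
Initial deposit = cushion − low point = $1,596.79 − (-$2,827.83) = $4,424.62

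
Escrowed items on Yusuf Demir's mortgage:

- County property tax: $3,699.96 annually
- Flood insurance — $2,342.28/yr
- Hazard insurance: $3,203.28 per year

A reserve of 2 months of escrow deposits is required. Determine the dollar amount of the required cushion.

$1,540.92

County property tax — $3,699.96
Flood insurance — $2,342.28
Hazard insurance — $3,203.28
Annual escrow total = $3,699.96 + $2,342.28 + $3,203.28 = $9,245.52
Monthly = $9,245.52 / 12 = $770.46
Reserve = 2 × $770.46 = $1,540.92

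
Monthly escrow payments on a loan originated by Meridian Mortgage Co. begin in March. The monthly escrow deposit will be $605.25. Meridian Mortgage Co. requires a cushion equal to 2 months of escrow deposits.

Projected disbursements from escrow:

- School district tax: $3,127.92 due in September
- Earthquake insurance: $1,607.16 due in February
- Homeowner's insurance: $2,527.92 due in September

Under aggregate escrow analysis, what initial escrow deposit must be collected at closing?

Cushion = 2 × $605.25 = $1,210.50
Trial balance (start $0, +$605.25 each month, − disbursements):
  Mar: +$605.25 → $605.25
  Apr: +$605.25 → $1,210.50
  May: +$605.25 → $1,815.75
  Jun: +$605.25 → $2,421.00
  Jul: +$605.25 → $3,026.25
  Aug: +$605.25 → $3,631.50
  Sep: +$605.25 − $5,655.84 → -$1,419.09
  Oct: +$605.25 → -$813.84
  Nov: +$605.25 → -$208.59
  Dec: +$605.25 → $396.66
  Jan: +$605.25 → $1,001.91
  Feb: +$605.25 − $1,607.16 → $0.00
Lowest trial balance = -$1,419.09 (Sep)
Initial deposit = cushion − low point = $1,210.50 − (-$1,419.09) = $2,629.59

$2,629.59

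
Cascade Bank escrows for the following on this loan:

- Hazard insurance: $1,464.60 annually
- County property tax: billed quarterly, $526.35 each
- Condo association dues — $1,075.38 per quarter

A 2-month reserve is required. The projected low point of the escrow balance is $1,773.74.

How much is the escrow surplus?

$461.82

Hazard insurance — $1,464.60 annually
County property tax — $526.35 × 4 = $2,105.40 annually
Condo association dues — $1,075.38 × 4 = $4,301.52 annually
Combined annual = $7,871.52
Monthly = $7,871.52 / 12 = $655.96
Required reserve = 2 × $655.96 = $1,311.92
Surplus = $1,773.74 − $1,311.92 = $461.82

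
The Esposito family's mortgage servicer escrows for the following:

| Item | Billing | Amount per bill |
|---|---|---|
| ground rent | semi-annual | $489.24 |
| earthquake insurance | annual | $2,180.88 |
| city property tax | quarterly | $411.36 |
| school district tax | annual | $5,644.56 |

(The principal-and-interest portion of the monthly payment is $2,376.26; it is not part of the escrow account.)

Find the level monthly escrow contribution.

$870.78

Ground rent = $489.24 × 2 = $978.48 per year
Earthquake insurance = $2,180.88 per year
City property tax = $411.36 × 4 = $1,645.44 per year
School district tax = $5,644.56 per year
Yearly total = $10,449.36
Base monthly escrow = $10,449.36 / 12 = $870.78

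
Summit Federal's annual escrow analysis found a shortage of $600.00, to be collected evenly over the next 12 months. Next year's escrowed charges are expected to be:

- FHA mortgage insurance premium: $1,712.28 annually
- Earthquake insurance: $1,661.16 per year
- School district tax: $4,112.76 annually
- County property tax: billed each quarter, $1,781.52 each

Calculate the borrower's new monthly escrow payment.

$1,267.69

FHA mortgage insurance premium = $1,712.28 annually
Earthquake insurance = $1,661.16 annually
School district tax = $4,112.76 annually
County property tax = $1,781.52 × 4 = $7,126.08 annually
Annual escrow total = $1,712.28 + $1,661.16 + $4,112.76 + $7,126.08 = $14,612.28
Base monthly escrow = $14,612.28 ÷ 12 = $1,217.69
Shortage per month = $600.00 ÷ 12 = $50.00
New monthly escrow = $1,217.69 + $50.00 = $1,267.69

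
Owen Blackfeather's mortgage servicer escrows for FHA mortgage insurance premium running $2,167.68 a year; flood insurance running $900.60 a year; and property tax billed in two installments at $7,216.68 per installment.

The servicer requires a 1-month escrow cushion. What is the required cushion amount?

FHA mortgage insurance premium — $2,167.68
Flood insurance — $900.60
Property tax — $7,216.68 × 2 = $14,433.36
Combined annual = $17,501.64
Base monthly escrow = $17,501.64 / 12 = $1,458.47
Required cushion = 1 × $1,458.47 = $1,458.47

$1,458.47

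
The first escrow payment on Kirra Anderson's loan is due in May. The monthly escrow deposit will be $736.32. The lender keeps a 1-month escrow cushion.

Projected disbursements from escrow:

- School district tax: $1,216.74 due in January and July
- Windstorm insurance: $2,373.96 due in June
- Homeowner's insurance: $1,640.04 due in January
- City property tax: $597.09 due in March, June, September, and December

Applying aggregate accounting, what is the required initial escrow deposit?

$2,715.15

Cushion = 1 × $736.32 = $736.32
Trial balance (start $0, +$736.32 each month, − disbursements):
  May: +$736.32 → $736.32
  Jun: +$736.32 − $2,971.05 → -$1,498.41
  Jul: +$736.32 − $1,216.74 → -$1,978.83
  Aug: +$736.32 → -$1,242.51
  Sep: +$736.32 − $597.09 → -$1,103.28
  Oct: +$736.32 → -$366.96
  Nov: +$736.32 → $369.36
  Dec: +$736.32 − $597.09 → $508.59
  Jan: +$736.32 − $2,856.78 → -$1,611.87
  Feb: +$736.32 → -$875.55
  Mar: +$736.32 − $597.09 → -$736.32
  Apr: +$736.32 → $0.00
Lowest trial balance = -$1,978.83 (Jul)
Initial deposit = cushion − low point = $736.32 − (-$1,978.83) = $2,715.15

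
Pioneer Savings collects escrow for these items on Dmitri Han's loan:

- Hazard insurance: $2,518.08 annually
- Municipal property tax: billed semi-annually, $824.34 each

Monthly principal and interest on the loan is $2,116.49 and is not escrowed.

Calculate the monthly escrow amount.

Hazard insurance — $2,518.08/yr
Municipal property tax — $824.34 × 2 = $1,648.68/yr
Total per year = $4,166.76
Monthly escrow = $4,166.76 / 12 = $347.23

$347.23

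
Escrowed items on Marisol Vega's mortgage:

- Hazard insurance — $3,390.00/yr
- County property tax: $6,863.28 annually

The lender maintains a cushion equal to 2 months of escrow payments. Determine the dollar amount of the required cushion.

$1,708.88

Hazard insurance: $3,390.00/yr
County property tax: $6,863.28/yr
Yearly total = $3,390.00 + $6,863.28 = $10,253.28
Base monthly escrow = $10,253.28 ÷ 12 = $854.44
Reserve = 2 × $854.44 = $1,708.88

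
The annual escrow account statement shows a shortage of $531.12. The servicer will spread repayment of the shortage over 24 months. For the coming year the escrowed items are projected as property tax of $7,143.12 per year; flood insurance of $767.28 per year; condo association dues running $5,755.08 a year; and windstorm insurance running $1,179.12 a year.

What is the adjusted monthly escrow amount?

$1,259.18

Property tax: $7,143.12 per year
Flood insurance: $767.28 per year
Condo association dues: $5,755.08 per year
Windstorm insurance: $1,179.12 per year
Combined annual = $7,143.12 + $767.28 + $5,755.08 + $1,179.12 = $14,844.60
Per month = $14,844.60 ÷ 12 = $1,237.05
Monthly shortage recovery: $531.12 / 24 = $22.13
New monthly escrow = $1,237.05 + $22.13 = $1,259.18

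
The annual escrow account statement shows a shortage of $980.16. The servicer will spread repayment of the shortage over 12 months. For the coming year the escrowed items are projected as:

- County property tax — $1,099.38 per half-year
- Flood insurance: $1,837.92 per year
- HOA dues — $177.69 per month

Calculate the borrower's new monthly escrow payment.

County property tax — $1,099.38 × 2 = $2,198.76
Flood insurance — $1,837.92
HOA dues — $177.69 × 12 = $2,132.28
Total per year = $2,198.76 + $1,837.92 + $2,132.28 = $6,168.96
Monthly = $6,168.96 / 12 = $514.08
Shortage per month = $980.16 ÷ 12 = $81.68
Adjusted monthly = $514.08 + $81.68 = $595.76

$595.76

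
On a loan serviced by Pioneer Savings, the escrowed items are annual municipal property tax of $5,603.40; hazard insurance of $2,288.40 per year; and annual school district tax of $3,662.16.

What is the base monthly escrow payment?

Municipal property tax: $5,603.40 annually
Hazard insurance: $2,288.40 annually
School district tax: $3,662.16 annually
Yearly total = $5,603.40 + $2,288.40 + $3,662.16 = $11,553.96
Base monthly escrow = $11,553.96 ÷ 12 = $962.83

$962.83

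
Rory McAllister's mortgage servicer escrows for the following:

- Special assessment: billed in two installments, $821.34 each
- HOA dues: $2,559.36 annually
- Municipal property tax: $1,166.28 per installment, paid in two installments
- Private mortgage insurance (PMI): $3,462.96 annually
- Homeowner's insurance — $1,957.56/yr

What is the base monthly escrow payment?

Special assessment: $821.34 × 2 = $1,642.68 per year
HOA dues: $2,559.36 per year
Municipal property tax: $1,166.28 × 2 = $2,332.56 per year
Private mortgage insurance (PMI): $3,462.96 per year
Homeowner's insurance: $1,957.56 per year
Annual escrow total = $11,955.12
Monthly = $11,955.12 / 12 = $996.26

$996.26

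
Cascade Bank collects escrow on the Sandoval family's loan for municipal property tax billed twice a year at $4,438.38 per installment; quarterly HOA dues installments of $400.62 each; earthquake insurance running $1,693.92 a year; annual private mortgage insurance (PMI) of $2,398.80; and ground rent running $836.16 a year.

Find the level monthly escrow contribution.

Municipal property tax = $4,438.38 × 2 = $8,876.76
HOA dues = $400.62 × 4 = $1,602.48
Earthquake insurance = $1,693.92
Private mortgage insurance (PMI) = $2,398.80
Ground rent = $836.16
Total annual escrow = $8,876.76 + $1,602.48 + $1,693.92 + $2,398.80 + $836.16 = $15,408.12
Monthly = $15,408.12 ÷ 12 = $1,284.01

$1,284.01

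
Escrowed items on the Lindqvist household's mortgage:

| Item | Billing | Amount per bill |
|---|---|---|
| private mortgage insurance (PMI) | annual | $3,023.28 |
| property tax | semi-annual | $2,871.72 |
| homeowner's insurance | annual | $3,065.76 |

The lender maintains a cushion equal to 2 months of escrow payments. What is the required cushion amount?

Private mortgage insurance (PMI) = $3,023.28 per year
Property tax = $2,871.72 × 2 = $5,743.44 per year
Homeowner's insurance = $3,065.76 per year
Yearly total = $3,023.28 + $5,743.44 + $3,065.76 = $11,832.48
Per month = $11,832.48 ÷ 12 = $986.04
Reserve = 2 × $986.04 = $1,972.08

$1,972.08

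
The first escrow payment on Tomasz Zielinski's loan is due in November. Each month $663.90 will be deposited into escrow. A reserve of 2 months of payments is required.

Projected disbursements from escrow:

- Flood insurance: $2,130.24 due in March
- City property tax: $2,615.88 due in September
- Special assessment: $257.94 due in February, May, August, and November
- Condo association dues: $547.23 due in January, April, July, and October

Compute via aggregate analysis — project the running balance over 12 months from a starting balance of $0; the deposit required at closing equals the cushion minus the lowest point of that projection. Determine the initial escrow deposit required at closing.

Cushion = 2 × $663.90 = $1,327.80
Trial balance (start $0, +$663.90 each month, − disbursements):
  Nov: +$663.90 − $257.94 → $405.96
  Dec: +$663.90 → $1,069.86
  Jan: +$663.90 − $547.23 → $1,186.53
  Feb: +$663.90 − $257.94 → $1,592.49
  Mar: +$663.90 − $2,130.24 → $126.15
  Apr: +$663.90 − $547.23 → $242.82
  May: +$663.90 − $257.94 → $648.78
  Jun: +$663.90 → $1,312.68
  Jul: +$663.90 − $547.23 → $1,429.35
  Aug: +$663.90 − $257.94 → $1,835.31
  Sep: +$663.90 − $2,615.88 → -$116.67
  Oct: +$663.90 − $547.23 → $0.00
Lowest trial balance = -$116.67 (Sep)
Initial deposit = cushion − low point = $1,327.80 − (-$116.67) = $1,444.47

$1,444.47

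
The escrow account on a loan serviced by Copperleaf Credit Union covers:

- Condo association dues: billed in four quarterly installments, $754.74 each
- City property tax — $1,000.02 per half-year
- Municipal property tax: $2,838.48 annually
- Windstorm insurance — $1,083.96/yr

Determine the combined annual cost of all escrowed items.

Condo association dues — $754.74 × 4 = $3,018.96/yr
City property tax — $1,000.02 × 2 = $2,000.04/yr
Municipal property tax — $2,838.48/yr
Windstorm insurance — $1,083.96/yr
Combined annual = $3,018.96 + $2,000.04 + $2,838.48 + $1,083.96 = $8,941.44

$8,941.44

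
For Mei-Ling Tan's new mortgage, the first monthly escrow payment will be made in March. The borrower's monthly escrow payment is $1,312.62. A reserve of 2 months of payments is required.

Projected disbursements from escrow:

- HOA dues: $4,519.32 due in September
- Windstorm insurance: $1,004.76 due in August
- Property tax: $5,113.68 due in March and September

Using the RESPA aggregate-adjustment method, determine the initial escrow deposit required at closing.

$9,188.34

Cushion = 2 × $1,312.62 = $2,625.24
Trial balance (start $0, +$1,312.62 each month, − disbursements):
  Mar: +$1,312.62 − $5,113.68 → -$3,801.06
  Apr: +$1,312.62 → -$2,488.44
  May: +$1,312.62 → -$1,175.82
  Jun: +$1,312.62 → $136.80
  Jul: +$1,312.62 → $1,449.42
  Aug: +$1,312.62 − $1,004.76 → $1,757.28
  Sep: +$1,312.62 − $9,633.00 → -$6,563.10
  Oct: +$1,312.62 → -$5,250.48
  Nov: +$1,312.62 → -$3,937.86
  Dec: +$1,312.62 → -$2,625.24
  Jan: +$1,312.62 → -$1,312.62
  Feb: +$1,312.62 → $0.00
Lowest trial balance = -$6,563.10 (Sep)
Initial deposit = cushion − low point = $2,625.24 − (-$6,563.10) = $9,188.34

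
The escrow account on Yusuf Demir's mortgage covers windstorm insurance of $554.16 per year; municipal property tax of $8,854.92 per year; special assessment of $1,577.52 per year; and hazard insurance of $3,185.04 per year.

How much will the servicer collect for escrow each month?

$1,180.97

Windstorm insurance — $554.16/yr
Municipal property tax — $8,854.92/yr
Special assessment — $1,577.52/yr
Hazard insurance — $3,185.04/yr
Total annual escrow = $554.16 + $8,854.92 + $1,577.52 + $3,185.04 = $14,171.64
Monthly = $14,171.64 ÷ 12 = $1,180.97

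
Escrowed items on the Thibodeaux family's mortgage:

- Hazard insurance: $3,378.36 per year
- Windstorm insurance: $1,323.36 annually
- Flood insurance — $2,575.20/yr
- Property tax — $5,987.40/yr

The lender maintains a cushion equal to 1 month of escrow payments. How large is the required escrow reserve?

Hazard insurance — $3,378.36/yr
Windstorm insurance — $1,323.36/yr
Flood insurance — $2,575.20/yr
Property tax — $5,987.40/yr
Total annual escrow = $3,378.36 + $1,323.36 + $2,575.20 + $5,987.40 = $13,264.32
Base monthly escrow = $13,264.32 / 12 = $1,105.36
Required cushion = 1 × $1,105.36 = $1,105.36

$1,105.36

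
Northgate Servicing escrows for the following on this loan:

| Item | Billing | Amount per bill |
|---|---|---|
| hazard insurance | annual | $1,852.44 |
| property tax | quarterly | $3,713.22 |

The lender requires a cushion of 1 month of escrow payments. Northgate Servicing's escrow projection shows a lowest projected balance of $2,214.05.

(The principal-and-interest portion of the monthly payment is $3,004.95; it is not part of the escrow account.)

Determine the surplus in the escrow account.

$821.94

Hazard insurance: $1,852.44 per year
Property tax: $3,713.22 × 4 = $14,852.88 per year
Annual escrow total = $1,852.44 + $14,852.88 = $16,705.32
Monthly = $16,705.32 / 12 = $1,392.11
Required cushion = 1 × $1,392.11 = $1,392.11
Surplus = $2,214.05 − $1,392.11 = $821.94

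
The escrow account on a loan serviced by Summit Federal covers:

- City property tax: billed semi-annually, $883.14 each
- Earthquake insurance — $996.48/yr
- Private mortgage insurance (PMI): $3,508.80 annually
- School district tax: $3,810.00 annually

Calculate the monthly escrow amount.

$840.13

City property tax = $883.14 × 2 = $1,766.28 per year
Earthquake insurance = $996.48 per year
Private mortgage insurance (PMI) = $3,508.80 per year
School district tax = $3,810.00 per year
Annual escrow total = $1,766.28 + $996.48 + $3,508.80 + $3,810.00 = $10,081.56
Base monthly escrow = $10,081.56 / 12 = $840.13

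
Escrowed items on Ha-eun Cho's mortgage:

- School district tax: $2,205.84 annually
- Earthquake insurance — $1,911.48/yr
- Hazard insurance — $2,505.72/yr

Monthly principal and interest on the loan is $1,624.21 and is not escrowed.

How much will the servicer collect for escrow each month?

$551.92

School district tax — $2,205.84
Earthquake insurance — $1,911.48
Hazard insurance — $2,505.72
Yearly total = $6,623.04
Per month = $6,623.04 / 12 = $551.92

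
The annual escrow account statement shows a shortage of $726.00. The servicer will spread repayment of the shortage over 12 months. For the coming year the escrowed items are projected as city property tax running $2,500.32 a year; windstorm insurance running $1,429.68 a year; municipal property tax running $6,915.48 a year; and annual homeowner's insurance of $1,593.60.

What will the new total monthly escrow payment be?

City property tax — $2,500.32 per year
Windstorm insurance — $1,429.68 per year
Municipal property tax — $6,915.48 per year
Homeowner's insurance — $1,593.60 per year
Annual escrow total = $12,439.08
Monthly = $12,439.08 / 12 = $1,036.59
Shortage spread = $726.00 ÷ 12 = $60.50/mo
New monthly escrow = $1,036.59 + $60.50 = $1,097.09

$1,097.09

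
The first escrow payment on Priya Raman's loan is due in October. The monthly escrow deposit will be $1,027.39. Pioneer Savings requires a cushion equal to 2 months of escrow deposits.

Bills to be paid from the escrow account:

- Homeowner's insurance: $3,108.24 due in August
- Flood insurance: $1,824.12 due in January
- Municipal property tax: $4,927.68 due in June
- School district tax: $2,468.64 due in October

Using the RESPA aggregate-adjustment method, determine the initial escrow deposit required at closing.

Cushion = 2 × $1,027.39 = $2,054.78
Trial balance (start $0, +$1,027.39 each month, − disbursements):
  Oct: +$1,027.39 − $2,468.64 → -$1,441.25
  Nov: +$1,027.39 → -$413.86
  Dec: +$1,027.39 → $613.53
  Jan: +$1,027.39 − $1,824.12 → -$183.20
  Feb: +$1,027.39 → $844.19
  Mar: +$1,027.39 → $1,871.58
  Apr: +$1,027.39 → $2,898.97
  May: +$1,027.39 → $3,926.36
  Jun: +$1,027.39 − $4,927.68 → $26.07
  Jul: +$1,027.39 → $1,053.46
  Aug: +$1,027.39 − $3,108.24 → -$1,027.39
  Sep: +$1,027.39 → $0.00
Lowest trial balance = -$1,441.25 (Oct)
Initial deposit = cushion − low point = $2,054.78 − (-$1,441.25) = $3,496.03

$3,496.03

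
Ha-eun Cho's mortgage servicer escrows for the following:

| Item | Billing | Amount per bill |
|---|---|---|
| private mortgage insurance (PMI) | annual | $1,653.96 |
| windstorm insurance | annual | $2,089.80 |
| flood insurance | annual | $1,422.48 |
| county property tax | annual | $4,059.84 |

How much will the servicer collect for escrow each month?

$768.84

Private mortgage insurance (PMI) = $1,653.96 annually
Windstorm insurance = $2,089.80 annually
Flood insurance = $1,422.48 annually
County property tax = $4,059.84 annually
Yearly total = $1,653.96 + $2,089.80 + $1,422.48 + $4,059.84 = $9,226.08
Per month = $9,226.08 / 12 = $768.84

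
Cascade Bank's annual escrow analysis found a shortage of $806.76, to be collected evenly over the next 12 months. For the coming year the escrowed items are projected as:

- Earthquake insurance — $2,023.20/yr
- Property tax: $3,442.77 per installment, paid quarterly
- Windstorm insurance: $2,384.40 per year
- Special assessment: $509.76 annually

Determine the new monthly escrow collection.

Earthquake insurance: $2,023.20/yr
Property tax: $3,442.77 × 4 = $13,771.08/yr
Windstorm insurance: $2,384.40/yr
Special assessment: $509.76/yr
Total annual escrow = $2,023.20 + $13,771.08 + $2,384.40 + $509.76 = $18,688.44
Per month = $18,688.44 / 12 = $1,557.37
Shortage per month = $806.76 / 12 = $67.23
New monthly escrow = $1,557.37 + $67.23 = $1,624.60

$1,624.60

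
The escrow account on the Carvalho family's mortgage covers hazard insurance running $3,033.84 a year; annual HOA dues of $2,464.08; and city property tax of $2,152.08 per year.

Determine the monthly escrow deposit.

Hazard insurance — $3,033.84 annually
HOA dues — $2,464.08 annually
City property tax — $2,152.08 annually
Total annual escrow = $7,650.00
Base monthly escrow = $7,650.00 ÷ 12 = $637.50

$637.50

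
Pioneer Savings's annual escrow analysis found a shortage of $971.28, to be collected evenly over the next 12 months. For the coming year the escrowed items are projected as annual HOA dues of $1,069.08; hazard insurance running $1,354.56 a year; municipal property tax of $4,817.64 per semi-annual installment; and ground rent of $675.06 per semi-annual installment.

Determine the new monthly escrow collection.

HOA dues: $1,069.08 annually
Hazard insurance: $1,354.56 annually
Municipal property tax: $4,817.64 × 2 = $9,635.28 annually
Ground rent: $675.06 × 2 = $1,350.12 annually
Yearly total = $1,069.08 + $1,354.56 + $9,635.28 + $1,350.12 = $13,409.04
Base monthly escrow = $13,409.04 ÷ 12 = $1,117.42
Shortage per month = $971.28 ÷ 12 = $80.94
Adjusted monthly = $1,117.42 + $80.94 = $1,198.36

$1,198.36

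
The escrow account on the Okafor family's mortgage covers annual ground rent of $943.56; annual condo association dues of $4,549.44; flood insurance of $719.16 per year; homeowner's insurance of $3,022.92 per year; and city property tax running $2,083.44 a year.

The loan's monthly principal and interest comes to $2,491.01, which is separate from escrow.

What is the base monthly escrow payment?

$943.21

Ground rent = $943.56
Condo association dues = $4,549.44
Flood insurance = $719.16
Homeowner's insurance = $3,022.92
City property tax = $2,083.44
Annual escrow total = $11,318.52
Base monthly escrow = $11,318.52 / 12 = $943.21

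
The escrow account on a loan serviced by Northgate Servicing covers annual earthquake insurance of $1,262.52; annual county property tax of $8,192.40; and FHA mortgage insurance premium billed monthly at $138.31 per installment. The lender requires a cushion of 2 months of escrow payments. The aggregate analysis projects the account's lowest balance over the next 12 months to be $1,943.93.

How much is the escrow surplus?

$91.49

Earthquake insurance: $1,262.52 per year
County property tax: $8,192.40 per year
FHA mortgage insurance premium: $138.31 × 12 = $1,659.72 per year
Combined annual = $11,114.64
Monthly = $11,114.64 / 12 = $926.22
Cushion = 2 × $926.22 = $1,852.44
Surplus = $1,943.93 − $1,852.44 = $91.49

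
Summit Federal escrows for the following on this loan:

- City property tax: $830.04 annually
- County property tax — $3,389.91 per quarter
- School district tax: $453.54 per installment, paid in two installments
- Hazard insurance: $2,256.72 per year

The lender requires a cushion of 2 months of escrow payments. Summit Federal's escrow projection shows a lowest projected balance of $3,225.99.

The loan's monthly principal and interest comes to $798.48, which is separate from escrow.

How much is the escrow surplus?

City property tax: $830.04/yr
County property tax: $3,389.91 × 4 = $13,559.64/yr
School district tax: $453.54 × 2 = $907.08/yr
Hazard insurance: $2,256.72/yr
Combined annual = $830.04 + $13,559.64 + $907.08 + $2,256.72 = $17,553.48
Monthly escrow = $17,553.48 / 12 = $1,462.79
Cushion = 2 × $1,462.79 = $2,925.58
Surplus = $3,225.99 − $2,925.58 = $300.41

$300.41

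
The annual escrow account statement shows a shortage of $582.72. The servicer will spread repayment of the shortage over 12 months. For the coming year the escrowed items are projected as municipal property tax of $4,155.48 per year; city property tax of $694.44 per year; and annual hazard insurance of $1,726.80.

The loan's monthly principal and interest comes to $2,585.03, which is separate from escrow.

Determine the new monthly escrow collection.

$596.62

Municipal property tax: $4,155.48
City property tax: $694.44
Hazard insurance: $1,726.80
Total per year = $4,155.48 + $694.44 + $1,726.80 = $6,576.72
Monthly = $6,576.72 ÷ 12 = $548.06
Shortage per month = $582.72 ÷ 12 = $48.56
New monthly escrow = $548.06 + $48.56 = $596.62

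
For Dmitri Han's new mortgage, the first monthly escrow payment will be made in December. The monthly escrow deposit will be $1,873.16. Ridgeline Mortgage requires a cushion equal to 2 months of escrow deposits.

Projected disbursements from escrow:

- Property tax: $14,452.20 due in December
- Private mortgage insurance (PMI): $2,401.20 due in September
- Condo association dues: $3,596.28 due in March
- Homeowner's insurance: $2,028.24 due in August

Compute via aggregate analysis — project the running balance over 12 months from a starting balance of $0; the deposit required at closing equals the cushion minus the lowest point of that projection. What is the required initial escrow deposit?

Cushion = 2 × $1,873.16 = $3,746.32
Trial balance (start $0, +$1,873.16 each month, − disbursements):
  Dec: +$1,873.16 − $14,452.20 → -$12,579.04
  Jan: +$1,873.16 → -$10,705.88
  Feb: +$1,873.16 → -$8,832.72
  Mar: +$1,873.16 − $3,596.28 → -$10,555.84
  Apr: +$1,873.16 → -$8,682.68
  May: +$1,873.16 → -$6,809.52
  Jun: +$1,873.16 → -$4,936.36
  Jul: +$1,873.16 → -$3,063.20
  Aug: +$1,873.16 − $2,028.24 → -$3,218.28
  Sep: +$1,873.16 − $2,401.20 → -$3,746.32
  Oct: +$1,873.16 → -$1,873.16
  Nov: +$1,873.16 → $0.00
Lowest trial balance = -$12,579.04 (Dec)
Initial deposit = cushion − low point = $3,746.32 − (-$12,579.04) = $16,325.36

$16,325.36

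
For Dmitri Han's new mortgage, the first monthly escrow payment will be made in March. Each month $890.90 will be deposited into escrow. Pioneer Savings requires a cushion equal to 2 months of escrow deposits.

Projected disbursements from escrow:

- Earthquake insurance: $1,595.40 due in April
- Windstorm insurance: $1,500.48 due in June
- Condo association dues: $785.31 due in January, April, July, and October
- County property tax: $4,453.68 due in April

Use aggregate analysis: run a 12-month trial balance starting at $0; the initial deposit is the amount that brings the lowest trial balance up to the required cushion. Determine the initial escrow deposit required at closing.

$6,834.39

Cushion = 2 × $890.90 = $1,781.80
Trial balance (start $0, +$890.90 each month, − disbursements):
  Mar: +$890.90 → $890.90
  Apr: +$890.90 − $6,834.39 → -$5,052.59
  May: +$890.90 → -$4,161.69
  Jun: +$890.90 − $1,500.48 → -$4,771.27
  Jul: +$890.90 − $785.31 → -$4,665.68
  Aug: +$890.90 → -$3,774.78
  Sep: +$890.90 → -$2,883.88
  Oct: +$890.90 − $785.31 → -$2,778.29
  Nov: +$890.90 → -$1,887.39
  Dec: +$890.90 → -$996.49
  Jan: +$890.90 − $785.31 → -$890.90
  Feb: +$890.90 → $0.00
Lowest trial balance = -$5,052.59 (Apr)
Initial deposit = cushion − low point = $1,781.80 − (-$5,052.59) = $6,834.39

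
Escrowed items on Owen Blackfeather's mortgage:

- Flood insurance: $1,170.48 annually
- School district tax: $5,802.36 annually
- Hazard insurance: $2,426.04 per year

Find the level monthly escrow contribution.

Flood insurance — $1,170.48/yr
School district tax — $5,802.36/yr
Hazard insurance — $2,426.04/yr
Total annual escrow = $9,398.88
Per month = $9,398.88 / 12 = $783.24

$783.24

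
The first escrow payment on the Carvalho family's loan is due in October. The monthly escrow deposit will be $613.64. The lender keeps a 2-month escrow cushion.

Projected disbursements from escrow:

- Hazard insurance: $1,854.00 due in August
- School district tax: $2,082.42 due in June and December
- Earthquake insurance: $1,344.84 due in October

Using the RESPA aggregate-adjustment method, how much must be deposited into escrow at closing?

$2,813.62

Cushion = 2 × $613.64 = $1,227.28
Trial balance (start $0, +$613.64 each month, − disbursements):
  Oct: +$613.64 − $1,344.84 → -$731.20
  Nov: +$613.64 → -$117.56
  Dec: +$613.64 − $2,082.42 → -$1,586.34
  Jan: +$613.64 → -$972.70
  Feb: +$613.64 → -$359.06
  Mar: +$613.64 → $254.58
  Apr: +$613.64 → $868.22
  May: +$613.64 → $1,481.86
  Jun: +$613.64 − $2,082.42 → $13.08
  Jul: +$613.64 → $626.72
  Aug: +$613.64 − $1,854.00 → -$613.64
  Sep: +$613.64 → $0.00
Lowest trial balance = -$1,586.34 (Dec)
Initial deposit = cushion − low point = $1,227.28 − (-$1,586.34) = $2,813.62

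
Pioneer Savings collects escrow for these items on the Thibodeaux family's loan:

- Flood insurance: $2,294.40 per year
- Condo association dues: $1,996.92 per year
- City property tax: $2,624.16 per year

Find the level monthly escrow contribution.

$576.29

Flood insurance: $2,294.40 per year
Condo association dues: $1,996.92 per year
City property tax: $2,624.16 per year
Total annual escrow = $2,294.40 + $1,996.92 + $2,624.16 = $6,915.48
Monthly = $6,915.48 / 12 = $576.29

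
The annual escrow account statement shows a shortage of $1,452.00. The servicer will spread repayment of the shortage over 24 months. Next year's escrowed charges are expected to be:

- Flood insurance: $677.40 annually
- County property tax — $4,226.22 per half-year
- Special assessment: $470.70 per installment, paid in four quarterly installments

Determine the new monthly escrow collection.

Flood insurance — $677.40
County property tax — $4,226.22 × 2 = $8,452.44
Special assessment — $470.70 × 4 = $1,882.80
Annual escrow total = $677.40 + $8,452.44 + $1,882.80 = $11,012.64
Base monthly escrow = $11,012.64 ÷ 12 = $917.72
Monthly shortage recovery: $1,452.00 / 24 = $60.50
Adjusted monthly = $917.72 + $60.50 = $978.22

$978.22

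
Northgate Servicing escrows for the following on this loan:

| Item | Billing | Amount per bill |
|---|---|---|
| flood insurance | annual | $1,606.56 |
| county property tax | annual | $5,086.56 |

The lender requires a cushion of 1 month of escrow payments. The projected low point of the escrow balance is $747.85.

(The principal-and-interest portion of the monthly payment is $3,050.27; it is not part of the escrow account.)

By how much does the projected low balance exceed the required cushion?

$190.09

Flood insurance = $1,606.56/yr
County property tax = $5,086.56/yr
Annual escrow total = $6,693.12
Monthly escrow = $6,693.12 ÷ 12 = $557.76
Cushion = 1 × $557.76 = $557.76
Excess over cushion: $747.85 − $557.76 = $190.09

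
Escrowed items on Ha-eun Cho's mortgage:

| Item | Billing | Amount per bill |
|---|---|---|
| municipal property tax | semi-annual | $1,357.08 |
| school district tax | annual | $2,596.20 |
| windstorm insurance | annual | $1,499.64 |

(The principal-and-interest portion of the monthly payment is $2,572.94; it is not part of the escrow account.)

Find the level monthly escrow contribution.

$567.50

Municipal property tax: $1,357.08 × 2 = $2,714.16
School district tax: $2,596.20
Windstorm insurance: $1,499.64
Combined annual = $6,810.00
Per month = $6,810.00 / 12 = $567.50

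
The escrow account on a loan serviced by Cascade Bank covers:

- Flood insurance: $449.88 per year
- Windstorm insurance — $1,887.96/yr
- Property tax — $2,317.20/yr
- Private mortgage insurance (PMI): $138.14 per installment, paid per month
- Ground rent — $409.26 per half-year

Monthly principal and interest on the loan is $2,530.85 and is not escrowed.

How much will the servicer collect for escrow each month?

$594.27

Flood insurance = $449.88 annually
Windstorm insurance = $1,887.96 annually
Property tax = $2,317.20 annually
Private mortgage insurance (PMI) = $138.14 × 12 = $1,657.68 annually
Ground rent = $409.26 × 2 = $818.52 annually
Combined annual = $449.88 + $1,887.96 + $2,317.20 + $1,657.68 + $818.52 = $7,131.24
Per month = $7,131.24 ÷ 12 = $594.27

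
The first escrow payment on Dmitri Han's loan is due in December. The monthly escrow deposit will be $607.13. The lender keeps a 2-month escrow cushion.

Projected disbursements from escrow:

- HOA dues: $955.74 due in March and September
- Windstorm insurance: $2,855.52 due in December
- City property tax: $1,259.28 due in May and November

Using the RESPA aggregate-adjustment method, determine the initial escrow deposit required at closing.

Cushion = 2 × $607.13 = $1,214.26
Trial balance (start $0, +$607.13 each month, − disbursements):
  Dec: +$607.13 − $2,855.52 → -$2,248.39
  Jan: +$607.13 → -$1,641.26
  Feb: +$607.13 → -$1,034.13
  Mar: +$607.13 − $955.74 → -$1,382.74
  Apr: +$607.13 → -$775.61
  May: +$607.13 − $1,259.28 → -$1,427.76
  Jun: +$607.13 → -$820.63
  Jul: +$607.13 → -$213.50
  Aug: +$607.13 → $393.63
  Sep: +$607.13 − $955.74 → $45.02
  Oct: +$607.13 → $652.15
  Nov: +$607.13 − $1,259.28 → $0.00
Lowest trial balance = -$2,248.39 (Dec)
Initial deposit = cushion − low point = $1,214.26 − (-$2,248.39) = $3,462.65

$3,462.65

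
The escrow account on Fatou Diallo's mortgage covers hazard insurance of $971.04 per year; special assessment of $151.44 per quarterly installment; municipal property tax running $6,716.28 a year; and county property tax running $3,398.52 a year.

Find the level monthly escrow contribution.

$974.30

Hazard insurance: $971.04/yr
Special assessment: $151.44 × 4 = $605.76/yr
Municipal property tax: $6,716.28/yr
County property tax: $3,398.52/yr
Total per year = $11,691.60
Monthly = $11,691.60 ÷ 12 = $974.30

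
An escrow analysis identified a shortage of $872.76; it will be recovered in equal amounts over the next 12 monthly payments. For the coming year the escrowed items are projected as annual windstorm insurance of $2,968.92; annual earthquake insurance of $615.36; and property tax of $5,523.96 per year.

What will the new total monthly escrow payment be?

$831.75

Windstorm insurance = $2,968.92 per year
Earthquake insurance = $615.36 per year
Property tax = $5,523.96 per year
Total per year = $9,108.24
Monthly escrow = $9,108.24 / 12 = $759.02
Shortage per month = $872.76 ÷ 12 = $72.73
Adjusted monthly = $759.02 + $72.73 = $831.75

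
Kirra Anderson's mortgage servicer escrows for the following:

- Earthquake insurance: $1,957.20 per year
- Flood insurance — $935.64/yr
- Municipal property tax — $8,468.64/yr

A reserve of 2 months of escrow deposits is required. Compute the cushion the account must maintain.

Earthquake insurance: $1,957.20/yr
Flood insurance: $935.64/yr
Municipal property tax: $8,468.64/yr
Total per year = $1,957.20 + $935.64 + $8,468.64 = $11,361.48
Monthly escrow = $11,361.48 ÷ 12 = $946.79
Cushion = 2 × $946.79 = $1,893.58

$1,893.58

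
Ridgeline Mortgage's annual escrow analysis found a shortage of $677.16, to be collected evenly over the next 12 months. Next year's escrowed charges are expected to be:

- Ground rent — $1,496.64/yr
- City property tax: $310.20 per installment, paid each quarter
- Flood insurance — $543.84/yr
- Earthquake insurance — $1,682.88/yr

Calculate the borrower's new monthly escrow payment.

$470.11

Ground rent: $1,496.64/yr
City property tax: $310.20 × 4 = $1,240.80/yr
Flood insurance: $543.84/yr
Earthquake insurance: $1,682.88/yr
Total per year = $1,496.64 + $1,240.80 + $543.84 + $1,682.88 = $4,964.16
Monthly = $4,964.16 / 12 = $413.68
Shortage spread = $677.16 / 12 = $56.43/mo
Adjusted monthly = $413.68 + $56.43 = $470.11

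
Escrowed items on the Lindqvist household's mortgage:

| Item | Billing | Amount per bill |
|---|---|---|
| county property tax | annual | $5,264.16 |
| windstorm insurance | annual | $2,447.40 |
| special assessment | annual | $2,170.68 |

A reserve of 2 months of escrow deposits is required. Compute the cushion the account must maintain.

County property tax — $5,264.16/yr
Windstorm insurance — $2,447.40/yr
Special assessment — $2,170.68/yr
Total annual escrow = $5,264.16 + $2,447.40 + $2,170.68 = $9,882.24
Monthly = $9,882.24 ÷ 12 = $823.52
Reserve = 2 × $823.52 = $1,647.04

$1,647.04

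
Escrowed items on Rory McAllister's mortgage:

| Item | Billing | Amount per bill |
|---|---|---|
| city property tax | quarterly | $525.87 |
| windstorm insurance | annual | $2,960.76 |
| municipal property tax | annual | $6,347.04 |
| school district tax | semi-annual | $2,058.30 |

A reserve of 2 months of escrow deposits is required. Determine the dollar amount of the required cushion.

$2,587.98

City property tax: $525.87 × 4 = $2,103.48 annually
Windstorm insurance: $2,960.76 annually
Municipal property tax: $6,347.04 annually
School district tax: $2,058.30 × 2 = $4,116.60 annually
Total annual escrow = $2,103.48 + $2,960.76 + $6,347.04 + $4,116.60 = $15,527.88
Monthly escrow = $15,527.88 ÷ 12 = $1,293.99
Cushion = 2 × $1,293.99 = $2,587.98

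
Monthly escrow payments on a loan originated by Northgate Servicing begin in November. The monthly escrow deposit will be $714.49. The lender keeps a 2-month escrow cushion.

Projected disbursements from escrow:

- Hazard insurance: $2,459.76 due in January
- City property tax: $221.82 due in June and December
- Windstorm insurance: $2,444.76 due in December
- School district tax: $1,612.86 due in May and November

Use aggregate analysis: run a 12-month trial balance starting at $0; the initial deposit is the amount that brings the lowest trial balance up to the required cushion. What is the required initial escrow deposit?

Cushion = 2 × $714.49 = $1,428.98
Trial balance (start $0, +$714.49 each month, − disbursements):
  Nov: +$714.49 − $1,612.86 → -$898.37
  Dec: +$714.49 − $2,666.58 → -$2,850.46
  Jan: +$714.49 − $2,459.76 → -$4,595.73
  Feb: +$714.49 → -$3,881.24
  Mar: +$714.49 → -$3,166.75
  Apr: +$714.49 → -$2,452.26
  May: +$714.49 − $1,612.86 → -$3,350.63
  Jun: +$714.49 − $221.82 → -$2,857.96
  Jul: +$714.49 → -$2,143.47
  Aug: +$714.49 → -$1,428.98
  Sep: +$714.49 → -$714.49
  Oct: +$714.49 → $0.00
Lowest trial balance = -$4,595.73 (Jan)
Initial deposit = cushion − low point = $1,428.98 − (-$4,595.73) = $6,024.71

$6,024.71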